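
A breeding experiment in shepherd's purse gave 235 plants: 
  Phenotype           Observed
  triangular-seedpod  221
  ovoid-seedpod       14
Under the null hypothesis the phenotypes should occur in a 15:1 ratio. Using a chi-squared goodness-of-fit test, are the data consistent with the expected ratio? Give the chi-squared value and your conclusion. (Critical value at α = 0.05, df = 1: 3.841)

0.034; consistent

The 15:1 ratio has 16 parts, so with N = 235 the expected counts are:
  triangular-seedpod: 235 × 15/16 = 220.3125
  ovoid-seedpod: 235 × 1/16 = 14.6875
χ² = Σ (O − E)² / E
  triangular-seedpod: (221 − 220.3125)² / 220.3125 = 0.0021
  ovoid-seedpod: (14 − 14.6875)² / 14.6875 = 0.0322
χ² = 0.0021 + 0.0322 = 0.0343 ≈ 0.034
Degrees of freedom = 2 − 1 = 1; critical value at α = 0.05 is 3.841.
Since 0.034 < 3.841, we fail to reject the null hypothesis — the data are consistent with the 15:1 ratio.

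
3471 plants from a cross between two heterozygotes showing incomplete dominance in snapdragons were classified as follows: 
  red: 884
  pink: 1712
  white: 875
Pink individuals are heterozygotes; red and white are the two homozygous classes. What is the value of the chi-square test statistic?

0.683

With incomplete dominance, a heterozygote × heterozygote cross gives a 1:2:1 phenotypic ratio.
Expected counts for N = 3471 under a 1:2:1 ratio (total parts = 4):
  red: 3471 × 1/4 = 867.75
  pink: 3471 × 2/4 = 1735.5
  white: 3471 × 1/4 = 867.75
χ² = Σ (O − E)² / E
  red: (884 − 867.75)² / 867.75 = 0.3043
  pink: (1712 − 1735.5)² / 1735.5 = 0.3182
  white: (875 − 867.75)² / 867.75 = 0.0606
χ² = 0.3043 + 0.3182 + 0.0606 = 0.6831 ≈ 0.683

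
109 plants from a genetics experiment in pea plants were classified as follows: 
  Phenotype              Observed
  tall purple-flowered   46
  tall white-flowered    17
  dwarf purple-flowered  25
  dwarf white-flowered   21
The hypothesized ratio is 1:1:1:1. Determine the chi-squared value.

Total ratio parts = 4. Expected numbers out of 109:
  tall purple-flowered: 109 × 1/4 = 27.25
  tall white-flowered: 109 × 1/4 = 27.25
  dwarf purple-flowered: 109 × 1/4 = 27.25
  dwarf white-flowered: 109 × 1/4 = 27.25
χ² = Σ (O − E)² / E
  tall purple-flowered: (46 − 27.25)² / 27.25 = 12.9014
  tall white-flowered: (17 − 27.25)² / 27.25 = 3.8555
  dwarf purple-flowered: (25 − 27.25)² / 27.25 = 0.1858
  dwarf white-flowered: (21 − 27.25)² / 27.25 = 1.4335
χ² = 12.9014 + 3.8555 + 0.1858 + 1.4335 = 18.3762 ≈ 18.376

18.376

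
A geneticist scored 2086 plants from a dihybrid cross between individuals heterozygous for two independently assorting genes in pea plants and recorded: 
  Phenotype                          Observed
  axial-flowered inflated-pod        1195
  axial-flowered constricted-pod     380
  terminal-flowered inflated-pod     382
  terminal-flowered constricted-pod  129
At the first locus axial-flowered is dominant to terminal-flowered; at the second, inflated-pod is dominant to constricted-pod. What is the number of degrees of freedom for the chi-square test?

A dihybrid F₂ with independent assortment and complete dominance at both loci gives a 9:3:3:1 phenotypic ratio.
A goodness-of-fit test with 4 phenotype classes has df = 4 − 1 = 3.

3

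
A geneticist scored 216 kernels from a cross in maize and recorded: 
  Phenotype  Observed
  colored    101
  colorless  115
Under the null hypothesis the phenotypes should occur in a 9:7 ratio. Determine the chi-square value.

7.906

Total ratio parts = 16. Expected numbers out of 216:
  colored: 216 × 9/16 = 121.5
  colorless: 216 × 7/16 = 94.5
χ² = Σ (O − E)² / E
  colored: (101 − 121.5)² / 121.5 = 3.4588
  colorless: (115 − 94.5)² / 94.5 = 4.4471
χ² = 3.4588 + 4.4471 = 7.9059 ≈ 7.906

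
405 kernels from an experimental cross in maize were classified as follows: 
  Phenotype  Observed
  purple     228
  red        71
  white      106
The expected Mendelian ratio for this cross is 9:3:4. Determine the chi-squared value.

0.544

Total ratio parts = 16. Expected numbers out of 405:
  purple: 405 × 9/16 = 227.8125
  red: 405 × 3/16 = 75.9375
  white: 405 × 4/16 = 101.25
χ² = Σ (O − E)² / E
  purple: (228 − 227.8125)² / 227.8125 = 0.0002
  red: (71 − 75.9375)² / 75.9375 = 0.3210
  white: (106 − 101.25)² / 101.25 = 0.2228
χ² = 0.0002 + 0.3210 + 0.2228 = 0.544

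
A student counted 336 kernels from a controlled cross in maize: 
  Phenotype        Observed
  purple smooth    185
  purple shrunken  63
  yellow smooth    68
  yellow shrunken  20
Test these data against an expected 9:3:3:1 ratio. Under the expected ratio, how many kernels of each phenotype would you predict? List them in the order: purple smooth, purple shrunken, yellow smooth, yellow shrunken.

Total ratio parts = 16. Expected numbers out of 336:
  purple smooth: 336 × 9/16 = 189
  purple shrunken: 336 × 3/16 = 63
  yellow smooth: 336 × 3/16 = 63
  yellow shrunken: 336 × 1/16 = 21

189, 63, 63, 21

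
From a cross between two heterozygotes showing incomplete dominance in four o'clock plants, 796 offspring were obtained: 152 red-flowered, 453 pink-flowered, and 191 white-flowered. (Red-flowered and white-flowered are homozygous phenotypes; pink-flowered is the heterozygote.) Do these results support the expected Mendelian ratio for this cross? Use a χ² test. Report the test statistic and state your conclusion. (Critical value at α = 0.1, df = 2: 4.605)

19.023; not consistent

With incomplete dominance, a heterozygote × heterozygote cross gives a 1:2:1 phenotypic ratio.
The 1:2:1 ratio has 4 parts, so with N = 796 the expected counts are:
  red-flowered: 796 × 1/4 = 199
  pink-flowered: 796 × 2/4 = 398
  white-flowered: 796 × 1/4 = 199
χ² = Σ (O − E)² / E
  red-flowered: (152 − 199)² / 199 = 11.1005
  pink-flowered: (453 − 398)² / 398 = 7.6005
  white-flowered: (191 − 199)² / 199 = 0.3216
χ² = 11.1005 + 7.6005 + 0.3216 = 19.0226 ≈ 19.023
Degrees of freedom = 3 − 1 = 2; critical value at α = 0.1 is 4.605.
Since 19.023 > 4.605, we reject the null hypothesis — the data do not fit the 1:2:1 ratio.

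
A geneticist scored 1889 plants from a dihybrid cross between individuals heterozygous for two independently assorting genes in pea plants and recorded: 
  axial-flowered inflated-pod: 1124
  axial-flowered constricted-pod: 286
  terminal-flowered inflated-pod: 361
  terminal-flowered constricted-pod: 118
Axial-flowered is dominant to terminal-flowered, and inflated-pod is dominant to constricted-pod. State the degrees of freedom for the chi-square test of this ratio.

A dihybrid F₂ with independent assortment and complete dominance at both loci gives a 9:3:3:1 phenotypic ratio.
A goodness-of-fit test with 4 phenotype classes has df = 4 − 1 = 3.

3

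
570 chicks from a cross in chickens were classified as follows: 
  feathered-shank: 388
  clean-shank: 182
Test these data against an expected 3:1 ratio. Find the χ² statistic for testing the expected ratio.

14.599

The 3:1 ratio has 4 parts, so with N = 570 the expected counts are:
  feathered-shank: 570 × 3/4 = 427.5
  clean-shank: 570 × 1/4 = 142.5
χ² = Σ (O − E)² / E
  feathered-shank: (388 − 427.5)² / 427.5 = 3.6497
  clean-shank: (182 − 142.5)² / 142.5 = 10.9491
χ² = 3.6497 + 10.9491 = 14.5988 ≈ 14.599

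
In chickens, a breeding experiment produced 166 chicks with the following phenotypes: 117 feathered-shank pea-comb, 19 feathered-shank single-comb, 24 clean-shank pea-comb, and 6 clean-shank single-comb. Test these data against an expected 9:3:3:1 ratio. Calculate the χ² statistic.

Total ratio parts = 16. Expected numbers out of 166:
  feathered-shank pea-comb: 166 × 9/16 = 93.375
  feathered-shank single-comb: 166 × 3/16 = 31.125
  clean-shank pea-comb: 166 × 3/16 = 31.125
  clean-shank single-comb: 166 × 1/16 = 10.375
χ² = Σ (O − E)² / E
  feathered-shank pea-comb: (117 − 93.375)² / 93.375 = 5.9774
  feathered-shank single-comb: (19 − 31.125)² / 31.125 = 4.7234
  clean-shank pea-comb: (24 − 31.125)² / 31.125 = 1.6310
  clean-shank single-comb: (6 − 10.375)² / 10.375 = 1.8449
χ² = 5.9774 + 4.7234 + 1.6310 + 1.8449 = 14.1767 ≈ 14.177

14.177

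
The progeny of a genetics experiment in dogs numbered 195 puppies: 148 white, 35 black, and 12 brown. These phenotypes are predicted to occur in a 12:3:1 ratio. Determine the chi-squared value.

0.091

Under the 12:3:1 hypothesis (Σ ratio = 16, N = 195):
  white: 195 × 12/16 = 146.25
  black: 195 × 3/16 = 36.5625
  brown: 195 × 1/16 = 12.1875
χ² = Σ (O − E)² / E
  white: (148 − 146.25)² / 146.25 = 0.0209
  black: (35 − 36.5625)² / 36.5625 = 0.0668
  brown: (12 − 12.1875)² / 12.1875 = 0.0029
χ² = 0.0209 + 0.0668 + 0.0029 = 0.0906 ≈ 0.091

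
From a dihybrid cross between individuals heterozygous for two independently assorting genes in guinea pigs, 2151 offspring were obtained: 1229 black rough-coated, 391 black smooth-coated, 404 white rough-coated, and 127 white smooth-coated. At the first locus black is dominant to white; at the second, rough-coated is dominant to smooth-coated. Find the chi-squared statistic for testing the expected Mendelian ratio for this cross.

1.089

A dihybrid F₂ with independent assortment and complete dominance at both loci gives a 9:3:3:1 phenotypic ratio.
Expected counts for N = 2151 under a 9:3:3:1 ratio (total parts = 16):
  black rough-coated: 2151 × 9/16 = 1209.9375
  black smooth-coated: 2151 × 3/16 = 403.3125
  white rough-coated: 2151 × 3/16 = 403.3125
  white smooth-coated: 2151 × 1/16 = 134.4375
χ² = Σ (O − E)² / E
  black rough-coated: (1229 − 1209.9375)² / 1209.9375 = 0.3003
  black smooth-coated: (391 − 403.3125)² / 403.3125 = 0.3759
  white rough-coated: (404 − 403.3125)² / 403.3125 = 0.0012
  white smooth-coated: (127 − 134.4375)² / 134.4375 = 0.4115
χ² = 0.3003 + 0.3759 + 0.0012 + 0.4115 = 1.0889 ≈ 1.089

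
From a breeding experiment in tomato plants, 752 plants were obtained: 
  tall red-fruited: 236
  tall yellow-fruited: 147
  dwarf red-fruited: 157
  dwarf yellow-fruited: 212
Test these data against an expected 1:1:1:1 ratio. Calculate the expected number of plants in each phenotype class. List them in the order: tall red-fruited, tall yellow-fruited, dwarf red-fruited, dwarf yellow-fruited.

Under the 1:1:1:1 hypothesis (Σ ratio = 4, N = 752):
  tall red-fruited: 752 × 1/4 = 188
  tall yellow-fruited: 752 × 1/4 = 188
  dwarf red-fruited: 752 × 1/4 = 188
  dwarf yellow-fruited: 752 × 1/4 = 188

188, 188, 188, 188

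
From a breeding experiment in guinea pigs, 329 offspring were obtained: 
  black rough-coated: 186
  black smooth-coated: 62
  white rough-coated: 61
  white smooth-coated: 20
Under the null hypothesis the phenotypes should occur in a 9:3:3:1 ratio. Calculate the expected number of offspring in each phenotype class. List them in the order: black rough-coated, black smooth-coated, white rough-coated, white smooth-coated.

The 9:3:3:1 ratio has 16 parts, so with N = 329 the expected counts are:
  black rough-coated: 329 × 9/16 = 185.0625
  black smooth-coated: 329 × 3/16 = 61.6875
  white rough-coated: 329 × 3/16 = 61.6875
  white smooth-coated: 329 × 1/16 = 20.5625

185.0625, 61.6875, 61.6875, 20.5625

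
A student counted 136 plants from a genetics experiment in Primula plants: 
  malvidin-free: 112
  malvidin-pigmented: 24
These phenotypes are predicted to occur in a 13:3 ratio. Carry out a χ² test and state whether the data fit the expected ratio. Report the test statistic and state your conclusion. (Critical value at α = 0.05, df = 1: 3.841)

The 13:3 ratio has 16 parts, so with N = 136 the expected counts are:
  malvidin-free: 136 × 13/16 = 110.5
  malvidin-pigmented: 136 × 3/16 = 25.5
χ² = Σ (O − E)² / E
  malvidin-free: (112 − 110.5)² / 110.5 = 0.0204
  malvidin-pigmented: (24 − 25.5)² / 25.5 = 0.0882
χ² = 0.0204 + 0.0882 = 0.1086 ≈ 0.109
Degrees of freedom = 2 − 1 = 1; critical value at α = 0.05 is 3.841.
Since 0.109 < 3.841, we fail to reject the null hypothesis — the data are consistent with the 13:3 ratio.

0.109; consistent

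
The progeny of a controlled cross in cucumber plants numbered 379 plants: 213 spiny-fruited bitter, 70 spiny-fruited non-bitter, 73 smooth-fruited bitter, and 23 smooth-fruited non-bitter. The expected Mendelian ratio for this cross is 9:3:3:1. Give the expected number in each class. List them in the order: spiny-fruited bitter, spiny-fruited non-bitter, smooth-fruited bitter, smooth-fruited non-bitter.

213.1875, 71.0625, 71.0625, 23.6875

Under the 9:3:3:1 hypothesis (Σ ratio = 16, N = 379):
  spiny-fruited bitter: 379 × 9/16 = 213.1875
  spiny-fruited non-bitter: 379 × 3/16 = 71.0625
  smooth-fruited bitter: 379 × 3/16 = 71.0625
  smooth-fruited non-bitter: 379 × 1/16 = 23.6875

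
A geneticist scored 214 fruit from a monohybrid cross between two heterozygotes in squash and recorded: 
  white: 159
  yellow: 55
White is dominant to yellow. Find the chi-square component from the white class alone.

For a monohybrid cross between heterozygotes with complete dominance, the expected phenotypic ratio is 3:1.
The 3:1 ratio has 4 parts, so with N = 214 the expected counts are:
  white: 214 × 3/4 = 160.5
  yellow: 214 × 1/4 = 53.5
Contribution of white: (159 − 160.5)² / 160.5 = 0.0140

0.014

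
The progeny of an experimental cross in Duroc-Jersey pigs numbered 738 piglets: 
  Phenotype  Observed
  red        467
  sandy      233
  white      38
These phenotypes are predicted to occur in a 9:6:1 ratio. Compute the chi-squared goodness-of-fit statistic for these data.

14.830

The 9:6:1 ratio has 16 parts, so with N = 738 the expected counts are:
  red: 738 × 9/16 = 415.125
  sandy: 738 × 6/16 = 276.75
  white: 738 × 1/16 = 46.125
χ² = Σ (O − E)² / E
  red: (467 − 415.125)² / 415.125 = 6.4824
  sandy: (233 − 276.75)² / 276.75 = 6.9162
  white: (38 − 46.125)² / 46.125 = 1.4312
χ² = 6.4824 + 6.9162 + 1.4312 = 14.8298 ≈ 14.830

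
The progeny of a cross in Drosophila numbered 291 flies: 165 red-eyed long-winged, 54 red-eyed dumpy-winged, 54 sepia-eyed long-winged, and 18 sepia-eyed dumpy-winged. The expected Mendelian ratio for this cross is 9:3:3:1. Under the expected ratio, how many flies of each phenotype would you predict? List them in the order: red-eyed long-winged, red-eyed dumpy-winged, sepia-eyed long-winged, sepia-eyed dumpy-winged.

163.6875, 54.5625, 54.5625, 18.1875

Under the 9:3:3:1 hypothesis (Σ ratio = 16, N = 291):
  red-eyed long-winged: 291 × 9/16 = 163.6875
  red-eyed dumpy-winged: 291 × 3/16 = 54.5625
  sepia-eyed long-winged: 291 × 3/16 = 54.5625
  sepia-eyed dumpy-winged: 291 × 1/16 = 18.1875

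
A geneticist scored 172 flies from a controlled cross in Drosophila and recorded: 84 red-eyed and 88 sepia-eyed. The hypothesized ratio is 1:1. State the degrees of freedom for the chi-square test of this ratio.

1

A goodness-of-fit test with 2 phenotype classes has df = 2 − 1 = 1.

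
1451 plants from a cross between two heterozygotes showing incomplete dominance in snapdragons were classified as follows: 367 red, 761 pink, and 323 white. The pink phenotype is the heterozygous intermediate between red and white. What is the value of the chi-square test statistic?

With incomplete dominance, a heterozygote × heterozygote cross gives a 1:2:1 phenotypic ratio.
Under the 1:2:1 hypothesis (Σ ratio = 4, N = 1451):
  red: 1451 × 1/4 = 362.75
  pink: 1451 × 2/4 = 725.5
  white: 1451 × 1/4 = 362.75
χ² = Σ (O − E)² / E
  red: (367 − 362.75)² / 362.75 = 0.0498
  pink: (761 − 725.5)² / 725.5 = 1.7371
  white: (323 − 362.75)² / 362.75 = 4.3558
χ² = 0.0498 + 1.7371 + 4.3558 = 6.1427 ≈ 6.143

6.143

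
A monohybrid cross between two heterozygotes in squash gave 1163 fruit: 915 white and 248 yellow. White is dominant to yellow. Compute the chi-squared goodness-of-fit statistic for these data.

For a monohybrid cross between heterozygotes with complete dominance, the expected phenotypic ratio is 3:1.
Total ratio parts = 4. Expected numbers out of 1163:
  white: 1163 × 3/4 = 872.25
  yellow: 1163 × 1/4 = 290.75
χ² = Σ (O − E)² / E
  white: (915 − 872.25)² / 872.25 = 2.0952
  yellow: (248 − 290.75)² / 290.75 = 6.2857
χ² = 2.0952 + 6.2857 = 8.3809 ≈ 8.381

8.381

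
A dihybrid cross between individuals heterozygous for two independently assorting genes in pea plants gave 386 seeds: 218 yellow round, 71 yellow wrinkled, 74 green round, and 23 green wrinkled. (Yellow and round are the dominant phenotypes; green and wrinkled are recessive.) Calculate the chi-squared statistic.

0.119

A dihybrid F₂ with independent assortment and complete dominance at both loci gives a 9:3:3:1 phenotypic ratio.
Expected counts for N = 386 under a 9:3:3:1 ratio (total parts = 16):
  yellow round: 386 × 9/16 = 217.125
  yellow wrinkled: 386 × 3/16 = 72.375
  green round: 386 × 3/16 = 72.375
  green wrinkled: 386 × 1/16 = 24.125
χ² = Σ (O − E)² / E
  yellow round: (218 − 217.125)² / 217.125 = 0.0035
  yellow wrinkled: (71 − 72.375)² / 72.375 = 0.0261
  green round: (74 − 72.375)² / 72.375 = 0.0365
  green wrinkled: (23 − 24.125)² / 24.125 = 0.0525
χ² = 0.0035 + 0.0261 + 0.0365 + 0.0525 = 0.1186 ≈ 0.119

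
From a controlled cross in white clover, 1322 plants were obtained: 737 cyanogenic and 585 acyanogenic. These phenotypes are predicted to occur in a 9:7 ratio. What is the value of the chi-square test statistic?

0.135

Total ratio parts = 16. Expected numbers out of 1322:
  cyanogenic: 1322 × 9/16 = 743.625
  acyanogenic: 1322 × 7/16 = 578.375
χ² = Σ (O − E)² / E
  cyanogenic: (737 − 743.625)² / 743.625 = 0.0590
  acyanogenic: (585 − 578.375)² / 578.375 = 0.0759
χ² = 0.0590 + 0.0759 = 0.1349 ≈ 0.135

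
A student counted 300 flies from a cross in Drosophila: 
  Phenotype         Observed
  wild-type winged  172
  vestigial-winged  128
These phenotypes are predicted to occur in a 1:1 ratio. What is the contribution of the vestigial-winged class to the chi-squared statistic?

Total ratio parts = 2. Expected numbers out of 300:
  wild-type winged: 300 × 1/2 = 150
  vestigial-winged: 300 × 1/2 = 150
Contribution of vestigial-winged: (128 − 150)² / 150 = 3.2267

3.227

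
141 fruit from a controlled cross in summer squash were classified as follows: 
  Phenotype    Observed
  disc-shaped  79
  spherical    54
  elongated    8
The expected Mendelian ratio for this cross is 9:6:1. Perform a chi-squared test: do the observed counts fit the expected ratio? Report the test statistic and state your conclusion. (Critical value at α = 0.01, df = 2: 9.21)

Expected counts for N = 141 under a 9:6:1 ratio (total parts = 16):
  disc-shaped: 141 × 9/16 = 79.3125
  spherical: 141 × 6/16 = 52.875
  elongated: 141 × 1/16 = 8.8125
χ² = Σ (O − E)² / E
  disc-shaped: (79 − 79.3125)² / 79.3125 = 0.0012
  spherical: (54 − 52.875)² / 52.875 = 0.0239
  elongated: (8 − 8.8125)² / 8.8125 = 0.0749
χ² = 0.0012 + 0.0239 + 0.0749 = 0.100
Degrees of freedom = 3 − 1 = 2; critical value at α = 0.01 is 9.21.
Since 0.100 < 9.21, we fail to reject the null hypothesis — the data are consistent with the 9:6:1 ratio.

0.100; consistent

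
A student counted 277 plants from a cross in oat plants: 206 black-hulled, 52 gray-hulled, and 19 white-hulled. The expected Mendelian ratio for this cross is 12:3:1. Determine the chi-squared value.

0.179

Total ratio parts = 16. Expected numbers out of 277:
  black-hulled: 277 × 12/16 = 207.75
  gray-hulled: 277 × 3/16 = 51.9375
  white-hulled: 277 × 1/16 = 17.3125
χ² = Σ (O − E)² / E
  black-hulled: (206 − 207.75)² / 207.75 = 0.0147
  gray-hulled: (52 − 51.9375)² / 51.9375 = 0.0001
  white-hulled: (19 − 17.3125)² / 17.3125 = 0.1645
χ² = 0.0147 + 0.0001 + 0.1645 = 0.1793 ≈ 0.179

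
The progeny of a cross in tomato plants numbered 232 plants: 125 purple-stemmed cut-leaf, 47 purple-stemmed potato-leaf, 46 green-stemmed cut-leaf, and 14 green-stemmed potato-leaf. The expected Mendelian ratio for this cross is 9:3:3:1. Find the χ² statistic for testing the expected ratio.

0.674

The 9:3:3:1 ratio has 16 parts, so with N = 232 the expected counts are:
  purple-stemmed cut-leaf: 232 × 9/16 = 130.5
  purple-stemmed potato-leaf: 232 × 3/16 = 43.5
  green-stemmed cut-leaf: 232 × 3/16 = 43.5
  green-stemmed potato-leaf: 232 × 1/16 = 14.5
χ² = Σ (O − E)² / E
  purple-stemmed cut-leaf: (125 − 130.5)² / 130.5 = 0.2318
  purple-stemmed potato-leaf: (47 − 43.5)² / 43.5 = 0.2816
  green-stemmed cut-leaf: (46 − 43.5)² / 43.5 = 0.1437
  green-stemmed potato-leaf: (14 − 14.5)² / 14.5 = 0.0172
χ² = 0.2318 + 0.2816 + 0.1437 + 0.0172 = 0.6743 ≈ 0.674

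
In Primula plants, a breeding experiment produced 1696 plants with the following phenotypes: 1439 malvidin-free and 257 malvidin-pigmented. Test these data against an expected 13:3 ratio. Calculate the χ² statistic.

14.402

Under the 13:3 hypothesis (Σ ratio = 16, N = 1696):
  malvidin-free: 1696 × 13/16 = 1378
  malvidin-pigmented: 1696 × 3/16 = 318
χ² = Σ (O − E)² / E
  malvidin-free: (1439 − 1378)² / 1378 = 2.7003
  malvidin-pigmented: (257 − 318)² / 318 = 11.7013
χ² = 2.7003 + 11.7013 = 14.4016 ≈ 14.402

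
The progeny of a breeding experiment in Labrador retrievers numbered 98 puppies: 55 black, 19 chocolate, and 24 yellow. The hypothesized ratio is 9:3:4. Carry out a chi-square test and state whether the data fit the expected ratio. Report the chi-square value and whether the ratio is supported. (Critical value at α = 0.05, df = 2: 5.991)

0.032; consistent

The 9:3:4 ratio has 16 parts, so with N = 98 the expected counts are:
  black: 98 × 9/16 = 55.125
  chocolate: 98 × 3/16 = 18.375
  yellow: 98 × 4/16 = 24.5
χ² = Σ (O − E)² / E
  black: (55 − 55.125)² / 55.125 = 0.0003
  chocolate: (19 − 18.375)² / 18.375 = 0.0213
  yellow: (24 − 24.5)² / 24.5 = 0.0102
χ² = 0.0003 + 0.0213 + 0.0102 = 0.0318 ≈ 0.032
Degrees of freedom = 3 − 1 = 2; critical value at α = 0.05 is 5.991.
Since 0.032 < 5.991, we fail to reject the null hypothesis — the data are consistent with the 9:3:4 ratio.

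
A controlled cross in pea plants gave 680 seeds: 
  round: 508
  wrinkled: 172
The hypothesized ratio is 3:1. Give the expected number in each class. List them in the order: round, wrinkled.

510, 170

Under the 3:1 hypothesis (Σ ratio = 4, N = 680):
  round: 680 × 3/4 = 510
  wrinkled: 680 × 1/4 = 170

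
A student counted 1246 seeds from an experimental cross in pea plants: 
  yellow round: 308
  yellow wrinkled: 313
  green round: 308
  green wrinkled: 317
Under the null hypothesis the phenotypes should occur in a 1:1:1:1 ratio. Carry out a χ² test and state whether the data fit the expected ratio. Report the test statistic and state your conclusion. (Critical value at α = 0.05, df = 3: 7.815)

0.183; consistent

Under the 1:1:1:1 hypothesis (Σ ratio = 4, N = 1246):
  yellow round: 1246 × 1/4 = 311.5
  yellow wrinkled: 1246 × 1/4 = 311.5
  green round: 1246 × 1/4 = 311.5
  green wrinkled: 1246 × 1/4 = 311.5
χ² = Σ (O − E)² / E
  yellow round: (308 − 311.5)² / 311.5 = 0.0393
  yellow wrinkled: (313 − 311.5)² / 311.5 = 0.0072
  green round: (308 − 311.5)² / 311.5 = 0.0393
  green wrinkled: (317 − 311.5)² / 311.5 = 0.0971
χ² = 0.0393 + 0.0072 + 0.0393 + 0.0971 = 0.1829 ≈ 0.183
Degrees of freedom = 4 − 1 = 3; critical value at α = 0.05 is 7.815.
Since 0.183 < 7.815, we fail to reject the null hypothesis — the data are consistent with the 1:1:1:1 ratio.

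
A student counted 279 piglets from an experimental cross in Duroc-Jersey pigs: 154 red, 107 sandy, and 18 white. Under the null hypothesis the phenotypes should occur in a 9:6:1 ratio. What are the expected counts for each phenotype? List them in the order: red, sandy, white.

156.9375, 104.625, 17.4375

Expected counts for N = 279 under a 9:6:1 ratio (total parts = 16):
  red: 279 × 9/16 = 156.9375
  sandy: 279 × 6/16 = 104.625
  white: 279 × 1/16 = 17.4375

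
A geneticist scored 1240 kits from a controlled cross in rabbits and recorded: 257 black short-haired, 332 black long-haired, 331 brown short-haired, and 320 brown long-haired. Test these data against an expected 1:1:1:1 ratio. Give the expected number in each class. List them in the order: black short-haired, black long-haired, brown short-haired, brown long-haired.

Under the 1:1:1:1 hypothesis (Σ ratio = 4, N = 1240):
  black short-haired: 1240 × 1/4 = 310
  black long-haired: 1240 × 1/4 = 310
  brown short-haired: 1240 × 1/4 = 310
  brown long-haired: 1240 × 1/4 = 310

310, 310, 310, 310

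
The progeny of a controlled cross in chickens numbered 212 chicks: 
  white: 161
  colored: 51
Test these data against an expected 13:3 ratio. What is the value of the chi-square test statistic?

3.919

Total ratio parts = 16. Expected numbers out of 212:
  white: 212 × 13/16 = 172.25
  colored: 212 × 3/16 = 39.75
χ² = Σ (O − E)² / E
  white: (161 − 172.25)² / 172.25 = 0.7348
  colored: (51 − 39.75)² / 39.75 = 3.1840
χ² = 0.7348 + 3.1840 = 3.9188 ≈ 3.919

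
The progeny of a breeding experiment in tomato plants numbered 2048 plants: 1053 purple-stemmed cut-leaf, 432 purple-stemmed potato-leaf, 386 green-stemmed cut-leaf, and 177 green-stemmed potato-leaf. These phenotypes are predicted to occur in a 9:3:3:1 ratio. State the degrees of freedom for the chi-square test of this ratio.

A goodness-of-fit test with 4 phenotype classes has df = 4 − 1 = 3.

3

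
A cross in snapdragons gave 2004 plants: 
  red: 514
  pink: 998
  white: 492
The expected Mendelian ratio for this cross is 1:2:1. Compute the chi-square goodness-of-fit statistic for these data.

0.515

Expected counts for N = 2004 under a 1:2:1 ratio (total parts = 4):
  red: 2004 × 1/4 = 501
  pink: 2004 × 2/4 = 1002
  white: 2004 × 1/4 = 501
χ² = Σ (O − E)² / E
  red: (514 − 501)² / 501 = 0.3373
  pink: (998 − 1002)² / 1002 = 0.0160
  white: (492 − 501)² / 501 = 0.1617
χ² = 0.3373 + 0.0160 + 0.1617 = 0.515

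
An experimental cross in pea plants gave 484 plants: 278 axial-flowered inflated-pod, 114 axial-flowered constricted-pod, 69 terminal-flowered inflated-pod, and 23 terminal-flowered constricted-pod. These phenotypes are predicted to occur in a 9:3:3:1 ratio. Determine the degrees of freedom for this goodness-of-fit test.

A goodness-of-fit test with 4 phenotype classes has df = 4 − 1 = 3.

3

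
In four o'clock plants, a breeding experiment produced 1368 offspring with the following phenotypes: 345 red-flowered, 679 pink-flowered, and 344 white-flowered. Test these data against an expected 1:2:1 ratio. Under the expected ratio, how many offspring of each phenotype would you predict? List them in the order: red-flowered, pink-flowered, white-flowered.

342, 684, 342

Total ratio parts = 4. Expected numbers out of 1368:
  red-flowered: 1368 × 1/4 = 342
  pink-flowered: 1368 × 2/4 = 684
  white-flowered: 1368 × 1/4 = 342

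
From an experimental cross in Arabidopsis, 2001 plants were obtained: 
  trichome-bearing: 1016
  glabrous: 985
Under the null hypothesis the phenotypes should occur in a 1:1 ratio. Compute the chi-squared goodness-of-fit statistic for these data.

0.480

Expected counts for N = 2001 under a 1:1 ratio (total parts = 2):
  trichome-bearing: 2001 × 1/2 = 1000.5
  glabrous: 2001 × 1/2 = 1000.5
χ² = Σ (O − E)² / E
  trichome-bearing: (1016 − 1000.5)² / 1000.5 = 0.2401
  glabrous: (985 − 1000.5)² / 1000.5 = 0.2401
χ² = 0.2401 + 0.2401 = 0.4802 ≈ 0.480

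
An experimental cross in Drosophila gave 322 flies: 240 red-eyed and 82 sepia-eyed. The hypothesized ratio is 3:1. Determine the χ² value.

0.037

Total ratio parts = 4. Expected numbers out of 322:
  red-eyed: 322 × 3/4 = 241.5
  sepia-eyed: 322 × 1/4 = 80.5
χ² = Σ (O − E)² / E
  red-eyed: (240 − 241.5)² / 241.5 = 0.0093
  sepia-eyed: (82 − 80.5)² / 80.5 = 0.0280
χ² = 0.0093 + 0.0280 = 0.0373 ≈ 0.037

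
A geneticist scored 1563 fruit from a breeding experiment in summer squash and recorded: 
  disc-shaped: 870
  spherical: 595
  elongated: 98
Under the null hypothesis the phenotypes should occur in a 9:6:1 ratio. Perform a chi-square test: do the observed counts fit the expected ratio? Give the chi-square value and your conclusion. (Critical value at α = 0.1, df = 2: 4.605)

Expected counts for N = 1563 under a 9:6:1 ratio (total parts = 16):
  disc-shaped: 1563 × 9/16 = 879.1875
  spherical: 1563 × 6/16 = 586.125
  elongated: 1563 × 1/16 = 97.6875
χ² = Σ (O − E)² / E
  disc-shaped: (870 − 879.1875)² / 879.1875 = 0.0960
  spherical: (595 − 586.125)² / 586.125 = 0.1344
  elongated: (98 − 97.6875)² / 97.6875 = 0.0010
χ² = 0.0960 + 0.1344 + 0.0010 = 0.2314 ≈ 0.231
Degrees of freedom = 3 − 1 = 2; critical value at α = 0.1 is 4.605.
Since 0.231 < 4.605, we fail to reject the null hypothesis — the data are consistent with the 9:6:1 ratio.

0.231; consistent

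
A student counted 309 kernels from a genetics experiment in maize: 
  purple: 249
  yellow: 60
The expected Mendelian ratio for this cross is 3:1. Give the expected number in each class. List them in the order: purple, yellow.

231.75, 77.25

Expected counts for N = 309 under a 3:1 ratio (total parts = 4):
  purple: 309 × 3/4 = 231.75
  yellow: 309 × 1/4 = 77.25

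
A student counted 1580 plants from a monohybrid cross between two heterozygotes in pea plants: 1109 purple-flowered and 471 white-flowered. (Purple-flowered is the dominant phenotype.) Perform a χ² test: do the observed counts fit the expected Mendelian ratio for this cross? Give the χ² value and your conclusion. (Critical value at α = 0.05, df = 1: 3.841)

19.497; not consistent

For a monohybrid cross between heterozygotes with complete dominance, the expected phenotypic ratio is 3:1.
The 3:1 ratio has 4 parts, so with N = 1580 the expected counts are:
  purple-flowered: 1580 × 3/4 = 1185
  white-flowered: 1580 × 1/4 = 395
χ² = Σ (O − E)² / E
  purple-flowered: (1109 − 1185)² / 1185 = 4.8743
  white-flowered: (471 − 395)² / 395 = 14.6228
χ² = 4.8743 + 14.6228 = 19.4971 ≈ 19.497
Degrees of freedom = 2 − 1 = 1; critical value at α = 0.05 is 3.841.
Since 19.497 > 3.841, we reject the null hypothesis — the data do not fit the 3:1 ratio.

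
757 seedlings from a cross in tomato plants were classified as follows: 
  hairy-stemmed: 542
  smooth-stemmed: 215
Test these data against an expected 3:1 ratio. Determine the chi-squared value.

4.672

Under the 3:1 hypothesis (Σ ratio = 4, N = 757):
  hairy-stemmed: 757 × 3/4 = 567.75
  smooth-stemmed: 757 × 1/4 = 189.25
χ² = Σ (O − E)² / E
  hairy-stemmed: (542 − 567.75)² / 567.75 = 1.1679
  smooth-stemmed: (215 − 189.25)² / 189.25 = 3.5036
χ² = 1.1679 + 3.5036 = 4.6715 ≈ 4.672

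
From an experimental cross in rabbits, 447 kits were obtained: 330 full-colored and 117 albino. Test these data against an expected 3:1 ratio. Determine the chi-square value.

Total ratio parts = 4. Expected numbers out of 447:
  full-colored: 447 × 3/4 = 335.25
  albino: 447 × 1/4 = 111.75
χ² = Σ (O − E)² / E
  full-colored: (330 − 335.25)² / 335.25 = 0.0822
  albino: (117 − 111.75)² / 111.75 = 0.2466
χ² = 0.0822 + 0.2466 = 0.3288 ≈ 0.329

0.329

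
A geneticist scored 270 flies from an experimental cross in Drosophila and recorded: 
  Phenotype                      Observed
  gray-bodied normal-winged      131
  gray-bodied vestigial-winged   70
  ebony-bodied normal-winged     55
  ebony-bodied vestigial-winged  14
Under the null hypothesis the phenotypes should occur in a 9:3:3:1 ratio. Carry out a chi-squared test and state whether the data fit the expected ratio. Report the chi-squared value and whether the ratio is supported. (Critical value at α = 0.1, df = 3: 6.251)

Total ratio parts = 16. Expected numbers out of 270:
  gray-bodied normal-winged: 270 × 9/16 = 151.875
  gray-bodied vestigial-winged: 270 × 3/16 = 50.625
  ebony-bodied normal-winged: 270 × 3/16 = 50.625
  ebony-bodied vestigial-winged: 270 × 1/16 = 16.875
χ² = Σ (O − E)² / E
  gray-bodied normal-winged: (131 − 151.875)² / 151.875 = 2.8692
  gray-bodied vestigial-winged: (70 − 50.625)² / 50.625 = 7.4151
  ebony-bodied normal-winged: (55 − 50.625)² / 50.625 = 0.3781
  ebony-bodied vestigial-winged: (14 − 16.875)² / 16.875 = 0.4898
χ² = 2.8692 + 7.4151 + 0.3781 + 0.4898 = 11.1522 ≈ 11.152
Degrees of freedom = 4 − 1 = 3; critical value at α = 0.1 is 6.251.
Since 11.152 > 6.251, we reject the null hypothesis — the data do not fit the 9:3:3:1 ratio.

11.152; not consistent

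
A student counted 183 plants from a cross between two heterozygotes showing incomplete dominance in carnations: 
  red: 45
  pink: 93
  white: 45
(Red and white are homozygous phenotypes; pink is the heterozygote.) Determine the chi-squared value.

0.049

With incomplete dominance, a heterozygote × heterozygote cross gives a 1:2:1 phenotypic ratio.
The 1:2:1 ratio has 4 parts, so with N = 183 the expected counts are:
  red: 183 × 1/4 = 45.75
  pink: 183 × 2/4 = 91.5
  white: 183 × 1/4 = 45.75
χ² = Σ (O − E)² / E
  red: (45 − 45.75)² / 45.75 = 0.0123
  pink: (93 − 91.5)² / 91.5 = 0.0246
  white: (45 − 45.75)² / 45.75 = 0.0123
χ² = 0.0123 + 0.0246 + 0.0123 = 0.0492 ≈ 0.049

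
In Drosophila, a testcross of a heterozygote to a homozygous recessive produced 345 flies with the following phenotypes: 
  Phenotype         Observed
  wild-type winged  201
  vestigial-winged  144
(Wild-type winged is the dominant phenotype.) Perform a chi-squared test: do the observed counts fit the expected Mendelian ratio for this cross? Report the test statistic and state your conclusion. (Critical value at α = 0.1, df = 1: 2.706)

A testcross of a heterozygote (Aa × aa) gives a 1:1 phenotypic ratio.
Under the 1:1 hypothesis (Σ ratio = 2, N = 345):
  wild-type winged: 345 × 1/2 = 172.5
  vestigial-winged: 345 × 1/2 = 172.5
χ² = Σ (O − E)² / E
  wild-type winged: (201 − 172.5)² / 172.5 = 4.7087
  vestigial-winged: (144 − 172.5)² / 172.5 = 4.7087
χ² = 4.7087 + 4.7087 = 9.4174 ≈ 9.417
Degrees of freedom = 2 − 1 = 1; critical value at α = 0.1 is 2.706.
Since 9.417 > 2.706, we reject the null hypothesis — the data do not fit the 1:1 ratio.

9.417; not consistent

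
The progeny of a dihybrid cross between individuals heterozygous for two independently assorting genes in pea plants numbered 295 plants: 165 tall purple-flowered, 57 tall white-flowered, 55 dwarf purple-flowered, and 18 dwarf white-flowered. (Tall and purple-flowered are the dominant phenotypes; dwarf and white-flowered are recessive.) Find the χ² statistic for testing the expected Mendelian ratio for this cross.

0.069

A dihybrid F₂ with independent assortment and complete dominance at both loci gives a 9:3:3:1 phenotypic ratio.
The 9:3:3:1 ratio has 16 parts, so with N = 295 the expected counts are:
  tall purple-flowered: 295 × 9/16 = 165.9375
  tall white-flowered: 295 × 3/16 = 55.3125
  dwarf purple-flowered: 295 × 3/16 = 55.3125
  dwarf white-flowered: 295 × 1/16 = 18.4375
χ² = Σ (O − E)² / E
  tall purple-flowered: (165 − 165.9375)² / 165.9375 = 0.0053
  tall white-flowered: (57 − 55.3125)² / 55.3125 = 0.0515
  dwarf purple-flowered: (55 − 55.3125)² / 55.3125 = 0.0018
  dwarf white-flowered: (18 − 18.4375)² / 18.4375 = 0.0104
χ² = 0.0053 + 0.0515 + 0.0018 + 0.0104 = 0.069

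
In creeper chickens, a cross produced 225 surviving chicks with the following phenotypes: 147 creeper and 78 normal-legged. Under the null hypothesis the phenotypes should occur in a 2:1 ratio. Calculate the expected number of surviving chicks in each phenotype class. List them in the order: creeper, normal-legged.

150, 75

Expected counts for N = 225 under a 2:1 ratio (total parts = 3):
  creeper: 225 × 2/3 = 150
  normal-legged: 225 × 1/3 = 75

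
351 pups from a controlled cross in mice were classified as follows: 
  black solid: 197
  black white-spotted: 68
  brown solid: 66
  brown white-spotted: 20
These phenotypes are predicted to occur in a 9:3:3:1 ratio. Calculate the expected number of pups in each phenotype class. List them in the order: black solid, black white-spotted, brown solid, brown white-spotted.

Total ratio parts = 16. Expected numbers out of 351:
  black solid: 351 × 9/16 = 197.4375
  black white-spotted: 351 × 3/16 = 65.8125
  brown solid: 351 × 3/16 = 65.8125
  brown white-spotted: 351 × 1/16 = 21.9375

197.4375, 65.8125, 65.8125, 21.9375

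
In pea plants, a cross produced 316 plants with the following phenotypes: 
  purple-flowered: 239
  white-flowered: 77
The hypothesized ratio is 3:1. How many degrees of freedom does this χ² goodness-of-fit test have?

A goodness-of-fit test with 2 phenotype classes has df = 2 − 1 = 1.

1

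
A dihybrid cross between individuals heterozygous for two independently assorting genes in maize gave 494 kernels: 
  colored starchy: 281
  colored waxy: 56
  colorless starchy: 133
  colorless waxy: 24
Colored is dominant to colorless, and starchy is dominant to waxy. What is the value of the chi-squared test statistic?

33.647

A dihybrid F₂ with independent assortment and complete dominance at both loci gives a 9:3:3:1 phenotypic ratio.
Under the 9:3:3:1 hypothesis (Σ ratio = 16, N = 494):
  colored starchy: 494 × 9/16 = 277.875
  colored waxy: 494 × 3/16 = 92.625
  colorless starchy: 494 × 3/16 = 92.625
  colorless waxy: 494 × 1/16 = 30.875
χ² = Σ (O − E)² / E
  colored starchy: (281 − 277.875)² / 277.875 = 0.0351
  colored waxy: (56 − 92.625)² / 92.625 = 14.4820
  colorless starchy: (133 − 92.625)² / 92.625 = 17.5994
  colorless waxy: (24 − 30.875)² / 30.875 = 1.5309
χ² = 0.0351 + 14.4820 + 17.5994 + 1.5309 = 33.6474 ≈ 33.647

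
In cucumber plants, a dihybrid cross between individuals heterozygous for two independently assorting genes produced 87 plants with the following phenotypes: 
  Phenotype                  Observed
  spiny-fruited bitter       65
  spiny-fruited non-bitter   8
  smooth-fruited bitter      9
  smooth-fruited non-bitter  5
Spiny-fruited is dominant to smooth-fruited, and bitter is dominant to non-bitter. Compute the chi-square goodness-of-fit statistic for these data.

A dihybrid F₂ with independent assortment and complete dominance at both loci gives a 9:3:3:1 phenotypic ratio.
Under the 9:3:3:1 hypothesis (Σ ratio = 16, N = 87):
  spiny-fruited bitter: 87 × 9/16 = 48.9375
  spiny-fruited non-bitter: 87 × 3/16 = 16.3125
  smooth-fruited bitter: 87 × 3/16 = 16.3125
  smooth-fruited non-bitter: 87 × 1/16 = 5.4375
χ² = Σ (O − E)² / E
  spiny-fruited bitter: (65 − 48.9375)² / 48.9375 = 5.2721
  spiny-fruited non-bitter: (8 − 16.3125)² / 16.3125 = 4.2359
  smooth-fruited bitter: (9 − 16.3125)² / 16.3125 = 3.2780
  smooth-fruited non-bitter: (5 − 5.4375)² / 5.4375 = 0.0352
χ² = 5.2721 + 4.2359 + 3.2780 + 0.0352 = 12.8212 ≈ 12.821

12.821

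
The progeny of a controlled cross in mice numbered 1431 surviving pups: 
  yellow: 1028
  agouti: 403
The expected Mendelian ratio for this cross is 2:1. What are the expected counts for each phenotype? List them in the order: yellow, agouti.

The 2:1 ratio has 3 parts, so with N = 1431 the expected counts are:
  yellow: 1431 × 2/3 = 954
  agouti: 1431 × 1/3 = 477

954, 477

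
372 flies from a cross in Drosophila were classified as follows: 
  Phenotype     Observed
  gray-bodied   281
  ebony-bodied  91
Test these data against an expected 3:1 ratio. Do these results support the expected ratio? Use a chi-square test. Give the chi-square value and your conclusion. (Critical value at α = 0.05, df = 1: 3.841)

0.057; consistent

Expected counts for N = 372 under a 3:1 ratio (total parts = 4):
  gray-bodied: 372 × 3/4 = 279
  ebony-bodied: 372 × 1/4 = 93
χ² = Σ (O − E)² / E
  gray-bodied: (281 − 279)² / 279 = 0.0143
  ebony-bodied: (91 − 93)² / 93 = 0.0430
χ² = 0.0143 + 0.0430 = 0.0573 ≈ 0.057
Degrees of freedom = 2 − 1 = 1; critical value at α = 0.05 is 3.841.
Since 0.057 < 3.841, we fail to reject the null hypothesis — the data are consistent with the 3:1 ratio.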